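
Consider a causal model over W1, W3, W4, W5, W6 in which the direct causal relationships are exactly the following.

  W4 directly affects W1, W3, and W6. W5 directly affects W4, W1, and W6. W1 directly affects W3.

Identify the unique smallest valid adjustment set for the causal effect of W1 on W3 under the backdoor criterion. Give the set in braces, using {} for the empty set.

{W4}

Variables eligible for adjustment (non-descendants of W1, excluding W1 and W3): {W4, W5, W6}.
Backdoor paths from W1 to W3:
  P1: W1 <- W5 -> W4 -> W3
  P2: W1 <- W5 -> W6 <- W4 -> W3
  P3: W1 <- W4 -> W3
The empty set is not sufficient: P1 (W1 <- W5 -> W4 -> W3) has no collider blocking it and no conditioned non-collider, so it is open.
Try {W4}:
  P1: blocked at chain node W4 ∈ conditioning set.
  P2: blocked at collider W6 (neither it nor any descendant is in the conditioning set).
  P3: blocked at fork node W4 ∈ conditioning set.
{W4} contains no descendant of W1 and blocks every backdoor path.
No other singleton works — e.g. {W5} leaves P3 open — so {W4} is the unique smallest valid adjustment set.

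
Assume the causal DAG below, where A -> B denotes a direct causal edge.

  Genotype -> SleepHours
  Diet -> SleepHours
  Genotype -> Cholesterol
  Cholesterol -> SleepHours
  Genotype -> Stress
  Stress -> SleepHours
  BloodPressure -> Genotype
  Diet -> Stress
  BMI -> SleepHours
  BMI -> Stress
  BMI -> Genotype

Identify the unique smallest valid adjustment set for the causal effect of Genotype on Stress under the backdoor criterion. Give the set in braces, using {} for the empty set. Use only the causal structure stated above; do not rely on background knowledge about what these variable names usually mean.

Variables eligible for adjustment (non-descendants of Genotype, excluding Genotype and Stress): {BMI, BloodPressure, Diet}.
Backdoor paths from Genotype to Stress:
  P1: Genotype <- BMI -> Stress
  P2: Genotype <- BMI -> SleepHours <- Diet -> Stress
  P3: Genotype <- BMI -> SleepHours <- Stress
The empty set is not sufficient: P1 (Genotype <- BMI -> Stress) has no collider blocking it and no conditioned non-collider, so it is open.
Try {BMI}:
  P1: blocked at fork node BMI ∈ conditioning set.
  P2: blocked at fork node BMI ∈ conditioning set.
  P3: blocked at fork node BMI ∈ conditioning set.
{BMI} contains no descendant of Genotype and blocks every backdoor path.
No other singleton works — e.g. {Diet} leaves P1 open — so {BMI} is the unique smallest valid adjustment set.

{BMI}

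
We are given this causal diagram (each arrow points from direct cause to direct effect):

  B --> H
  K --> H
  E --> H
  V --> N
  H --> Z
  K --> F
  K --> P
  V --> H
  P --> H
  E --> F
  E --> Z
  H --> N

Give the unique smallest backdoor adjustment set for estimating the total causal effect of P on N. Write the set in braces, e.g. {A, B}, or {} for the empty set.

{K}

Variables eligible for adjustment (non-descendants of P, excluding P and N): {B, E, F, K, V}.
Backdoor paths from P to N:
  P1: P <- K -> H <- V -> N
  P2: P <- K -> H -> N
  P3: P <- K -> F <- E -> H <- V -> N
  P4: P <- K -> F <- E -> H -> N
  P5: P <- K -> F <- E -> Z <- H <- V -> N
  P6: P <- K -> F <- E -> Z <- H -> N
The empty set is not sufficient: P2 (P <- K -> H -> N) has no collider blocking it and no conditioned non-collider, so it is open.
Try {K}:
  P1: blocked at fork node K ∈ conditioning set.
  P2: blocked at fork node K ∈ conditioning set.
  P3: blocked at fork node K ∈ conditioning set.
  P4: blocked at fork node K ∈ conditioning set.
  P5: blocked at fork node K ∈ conditioning set.
  P6: blocked at fork node K ∈ conditioning set.
{K} contains no descendant of P and blocks every backdoor path.
No other singleton works — e.g. {B} leaves P2 open — so {K} is the unique smallest valid adjustment set.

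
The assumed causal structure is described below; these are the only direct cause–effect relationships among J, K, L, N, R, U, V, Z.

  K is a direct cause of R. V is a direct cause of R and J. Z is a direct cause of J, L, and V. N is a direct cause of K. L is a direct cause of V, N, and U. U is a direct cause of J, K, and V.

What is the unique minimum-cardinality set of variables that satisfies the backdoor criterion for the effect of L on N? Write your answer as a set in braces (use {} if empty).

Variables eligible for adjustment (non-descendants of L, excluding L and N): {Z}.
Backdoor paths from L to N:
  P1: L <- Z -> V <- U -> K <- N
  P2: L <- Z -> V -> R <- K <- N
  P3: L <- Z -> V -> J <- U -> K <- N
  P4: L <- Z -> J <- U -> K <- N
  P5: L <- Z -> J <- U -> V -> R <- K <- N
  P6: L <- Z -> J <- V <- U -> K <- N
  P7: L <- Z -> J <- V -> R <- K <- N
Each backdoor path contains an unconditioned collider, so every path is already blocked with the empty conditioning set:
  P1: blocked at collider V (neither it nor any descendant is in the conditioning set).
  P2: blocked at collider R (neither it nor any descendant is in the conditioning set).
  P3: blocked at collider J (neither it nor any descendant is in the conditioning set).
  P4: blocked at collider J (neither it nor any descendant is in the conditioning set).
  P5: blocked at collider J (neither it nor any descendant is in the conditioning set).
  P6: blocked at collider J (neither it nor any descendant is in the conditioning set).
  P7: blocked at collider J (neither it nor any descendant is in the conditioning set).
The empty set is therefore the unique smallest valid set.

{}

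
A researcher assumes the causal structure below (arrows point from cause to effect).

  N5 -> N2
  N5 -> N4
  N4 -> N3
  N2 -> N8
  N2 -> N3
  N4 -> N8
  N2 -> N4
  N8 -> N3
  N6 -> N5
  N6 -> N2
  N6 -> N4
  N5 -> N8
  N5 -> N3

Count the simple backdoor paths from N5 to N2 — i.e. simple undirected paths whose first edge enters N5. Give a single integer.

6

A backdoor path from N5 to N2 is any simple undirected path whose first edge points into N5 (i.e. leaves N5 via a parent).
Parents of N5: {N6}.
Enumerating:
  P1: N5 <- N6 -> N2
  P2: N5 <- N6 -> N4 <- N2
  P3: N5 <- N6 -> N4 -> N8 <- N2
  P4: N5 <- N6 -> N4 -> N8 -> N3 <- N2
  P5: N5 <- N6 -> N4 -> N3 <- N2
  P6: N5 <- N6 -> N4 -> N3 <- N8 <- N2
That exhausts the simple backdoor paths. Count: 6.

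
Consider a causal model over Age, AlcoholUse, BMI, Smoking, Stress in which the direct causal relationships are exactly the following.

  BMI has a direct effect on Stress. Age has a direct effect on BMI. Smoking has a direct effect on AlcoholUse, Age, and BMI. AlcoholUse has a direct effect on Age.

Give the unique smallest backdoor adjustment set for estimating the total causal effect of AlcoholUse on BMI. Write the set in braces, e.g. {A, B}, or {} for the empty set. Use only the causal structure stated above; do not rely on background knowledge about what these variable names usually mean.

Variables eligible for adjustment (non-descendants of AlcoholUse, excluding AlcoholUse and BMI): {Smoking}.
Backdoor paths from AlcoholUse to BMI:
  P1: AlcoholUse <- Smoking -> Age -> BMI
  P2: AlcoholUse <- Smoking -> BMI
The empty set is not sufficient: P1 (AlcoholUse <- Smoking -> Age -> BMI) has no collider blocking it and no conditioned non-collider, so it is open.
Try {Smoking}:
  P1: blocked at fork node Smoking ∈ conditioning set.
  P2: blocked at fork node Smoking ∈ conditioning set.
{Smoking} contains no descendant of AlcoholUse and blocks every backdoor path.
{Smoking} is the unique smallest valid adjustment set.

{Smoking}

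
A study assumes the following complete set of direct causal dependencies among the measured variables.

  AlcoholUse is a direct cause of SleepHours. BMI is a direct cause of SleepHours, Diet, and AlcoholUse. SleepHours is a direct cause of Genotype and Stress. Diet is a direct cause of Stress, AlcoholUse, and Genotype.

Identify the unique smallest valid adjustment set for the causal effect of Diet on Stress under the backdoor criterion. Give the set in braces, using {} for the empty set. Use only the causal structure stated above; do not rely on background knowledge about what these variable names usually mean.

{BMI}

Variables eligible for adjustment (non-descendants of Diet, excluding Diet and Stress): {BMI}.
Backdoor paths from Diet to Stress:
  P1: Diet <- BMI -> AlcoholUse -> SleepHours -> Stress
  P2: Diet <- BMI -> SleepHours -> Stress
The empty set is not sufficient: P1 (Diet <- BMI -> AlcoholUse -> SleepHours -> Stress) has no collider blocking it and no conditioned non-collider, so it is open.
Try {BMI}:
  P1: blocked at fork node BMI ∈ conditioning set.
  P2: blocked at fork node BMI ∈ conditioning set.
{BMI} contains no descendant of Diet and blocks every backdoor path.
{BMI} is the unique smallest valid adjustment set.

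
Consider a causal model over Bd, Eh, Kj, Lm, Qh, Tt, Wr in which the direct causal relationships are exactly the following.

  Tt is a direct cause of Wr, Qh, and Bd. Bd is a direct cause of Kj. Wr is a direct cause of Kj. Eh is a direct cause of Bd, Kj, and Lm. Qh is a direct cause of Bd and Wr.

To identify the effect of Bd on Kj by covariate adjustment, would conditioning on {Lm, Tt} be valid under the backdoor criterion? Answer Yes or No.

Backdoor paths from Bd to Kj (paths whose first edge points into Bd):
  P1: Bd <- Eh -> Kj
  P2: Bd <- Tt -> Qh -> Wr -> Kj
  P3: Bd <- Tt -> Wr -> Kj
  P4: Bd <- Qh <- Tt -> Wr -> Kj
  P5: Bd <- Qh -> Wr -> Kj
Condition 1 (no descendant of Bd in the set): holds — descendants of Bd are {Kj}; none are in {Lm, Tt}.
Condition 2 (every backdoor path blocked by {Lm, Tt}):
  P1: open — no interior node is in the conditioning set.
  P2: blocked at fork node Tt ∈ conditioning set.
  P3: blocked at fork node Tt ∈ conditioning set.
  P4: blocked at fork node Tt ∈ conditioning set.
  P5: open — no interior node is in the conditioning set.
{Lm, Tt} does not satisfy the backdoor criterion.

No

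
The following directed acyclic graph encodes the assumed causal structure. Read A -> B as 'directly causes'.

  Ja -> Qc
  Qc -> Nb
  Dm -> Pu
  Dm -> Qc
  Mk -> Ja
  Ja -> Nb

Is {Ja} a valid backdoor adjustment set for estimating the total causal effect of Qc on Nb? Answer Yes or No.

Backdoor paths from Qc to Nb (paths whose first edge points into Qc):
  P1: Qc <- Ja -> Nb
Condition 1 (no descendant of Qc in the set): holds — descendants of Qc are {Nb}; none are in {Ja}.
Condition 2 (every backdoor path blocked by {Ja}):
  P1: blocked at fork node Ja ∈ conditioning set.
{Ja} satisfies the backdoor criterion.

Yes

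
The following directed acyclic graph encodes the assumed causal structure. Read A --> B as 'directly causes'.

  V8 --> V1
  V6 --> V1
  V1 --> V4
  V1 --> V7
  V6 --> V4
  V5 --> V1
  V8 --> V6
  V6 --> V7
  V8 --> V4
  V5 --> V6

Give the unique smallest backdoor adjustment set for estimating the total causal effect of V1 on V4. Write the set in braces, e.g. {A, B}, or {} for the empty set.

Variables eligible for adjustment (non-descendants of V1, excluding V1 and V4): {V5, V6, V8}.
Backdoor paths from V1 to V4:
  P1: V1 <- V8 -> V6 -> V4
  P2: V1 <- V8 -> V4
  P3: V1 <- V5 -> V6 <- V8 -> V4
  P4: V1 <- V5 -> V6 -> V4
  P5: V1 <- V6 <- V8 -> V4
  P6: V1 <- V6 -> V4
The empty set is not sufficient: P1 (V1 <- V8 -> V6 -> V4) has no collider blocking it and no conditioned non-collider, so it is open.
Try {V6, V8}:
  P1: blocked at fork node V8 ∈ conditioning set.
  P2: blocked at fork node V8 ∈ conditioning set.
  P3: blocked at fork node V8 ∈ conditioning set.
  P4: blocked at chain node V6 ∈ conditioning set.
  P5: blocked at chain node V6 ∈ conditioning set.
  P6: blocked at fork node V6 ∈ conditioning set.
{V6, V8} contains no descendant of V1 and blocks every backdoor path.
Every element of {V6, V8} is needed (dropping V6 leaves P4 open; dropping V8 leaves P2 open), so no proper subset is valid.
Among all size-2 subsets of the eligible variables, only {V6, V8} blocks every backdoor path, so it is the unique smallest valid adjustment set.

{V6, V8}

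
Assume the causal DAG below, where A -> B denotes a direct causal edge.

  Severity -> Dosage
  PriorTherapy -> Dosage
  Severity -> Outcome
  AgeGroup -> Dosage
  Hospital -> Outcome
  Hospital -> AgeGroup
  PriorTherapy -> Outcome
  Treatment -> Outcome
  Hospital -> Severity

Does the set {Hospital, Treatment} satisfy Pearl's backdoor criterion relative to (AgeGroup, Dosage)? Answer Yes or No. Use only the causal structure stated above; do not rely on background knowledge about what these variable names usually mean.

Backdoor paths from AgeGroup to Dosage (paths whose first edge points into AgeGroup):
  P1: AgeGroup <- Hospital -> Severity -> Outcome <- PriorTherapy -> Dosage
  P2: AgeGroup <- Hospital -> Severity -> Dosage
  P3: AgeGroup <- Hospital -> Outcome <- Severity -> Dosage
  P4: AgeGroup <- Hospital -> Outcome <- PriorTherapy -> Dosage
Condition 1 (no descendant of AgeGroup in the set): holds — descendants of AgeGroup are {Dosage}; none are in {Hospital, Treatment}.
Condition 2 (every backdoor path blocked by {Hospital, Treatment}):
  P1: blocked at fork node Hospital ∈ conditioning set.
  P2: blocked at fork node Hospital ∈ conditioning set.
  P3: blocked at fork node Hospital ∈ conditioning set.
  P4: blocked at fork node Hospital ∈ conditioning set.
{Hospital, Treatment} satisfies the backdoor criterion.

Yes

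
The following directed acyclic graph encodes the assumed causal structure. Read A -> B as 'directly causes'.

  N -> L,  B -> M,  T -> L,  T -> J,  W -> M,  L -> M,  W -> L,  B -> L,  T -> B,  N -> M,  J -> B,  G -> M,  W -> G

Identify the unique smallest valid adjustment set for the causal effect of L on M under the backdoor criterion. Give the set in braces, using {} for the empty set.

Variables eligible for adjustment (non-descendants of L, excluding L and M): {B, G, J, N, T, W}.
Backdoor paths from L to M:
  P1: L <- W -> G -> M
  P2: L <- W -> M
  P3: L <- T -> J -> B -> M
  P4: L <- T -> B -> M
  P5: L <- N -> M
  P6: L <- B -> M
The empty set is not sufficient: P1 (L <- W -> G -> M) has no collider blocking it and no conditioned non-collider, so it is open.
Try {B, N, W}:
  P1: blocked at fork node W ∈ conditioning set.
  P2: blocked at fork node W ∈ conditioning set.
  P3: blocked at chain node B ∈ conditioning set.
  P4: blocked at chain node B ∈ conditioning set.
  P5: blocked at fork node N ∈ conditioning set.
  P6: blocked at fork node B ∈ conditioning set.
{B, N, W} contains no descendant of L and blocks every backdoor path.
Every element of {B, N, W} is needed (dropping B leaves P3 open; dropping N leaves P5 open; dropping W leaves P1 open), so no proper subset is valid.
Among all size-3 subsets of the eligible variables, only {B, N, W} blocks every backdoor path, so it is the unique smallest valid adjustment set.

{B, N, W}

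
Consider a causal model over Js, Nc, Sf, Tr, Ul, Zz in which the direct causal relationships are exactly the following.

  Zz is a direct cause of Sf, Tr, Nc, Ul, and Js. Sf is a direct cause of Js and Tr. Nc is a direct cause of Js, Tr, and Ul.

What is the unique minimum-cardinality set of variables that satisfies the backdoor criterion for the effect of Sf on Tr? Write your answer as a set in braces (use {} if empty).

{Zz}

Variables eligible for adjustment (non-descendants of Sf, excluding Sf and Tr): {Nc, Ul, Zz}.
Backdoor paths from Sf to Tr:
  P1: Sf <- Zz -> Nc -> Tr
  P2: Sf <- Zz -> Ul <- Nc -> Tr
  P3: Sf <- Zz -> Js <- Nc -> Tr
  P4: Sf <- Zz -> Tr
The empty set is not sufficient: P1 (Sf <- Zz -> Nc -> Tr) has no collider blocking it and no conditioned non-collider, so it is open.
Try {Zz}:
  P1: blocked at fork node Zz ∈ conditioning set.
  P2: blocked at fork node Zz ∈ conditioning set.
  P3: blocked at fork node Zz ∈ conditioning set.
  P4: blocked at fork node Zz ∈ conditioning set.
{Zz} contains no descendant of Sf and blocks every backdoor path.
No other singleton works — e.g. {Nc} leaves P4 open — so {Zz} is the unique smallest valid adjustment set.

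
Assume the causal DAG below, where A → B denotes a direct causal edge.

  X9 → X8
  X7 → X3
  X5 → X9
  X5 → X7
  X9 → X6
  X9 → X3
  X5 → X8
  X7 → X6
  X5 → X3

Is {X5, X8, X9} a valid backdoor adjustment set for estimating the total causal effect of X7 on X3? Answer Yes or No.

Backdoor paths from X7 to X3 (paths whose first edge points into X7):
  P1: X7 <- X5 -> X9 -> X3
  P2: X7 <- X5 -> X3
  P3: X7 <- X5 -> X8 <- X9 -> X3
Condition 1 (no descendant of X7 in the set): holds — descendants of X7 are {X3, X6}; none are in {X5, X8, X9}.
Condition 2 (every backdoor path blocked by {X5, X8, X9}):
  P1: blocked at fork node X5 ∈ conditioning set.
  P2: blocked at fork node X5 ∈ conditioning set.
  P3: blocked at fork node X5 ∈ conditioning set.
{X5, X8, X9} satisfies the backdoor criterion.

Yes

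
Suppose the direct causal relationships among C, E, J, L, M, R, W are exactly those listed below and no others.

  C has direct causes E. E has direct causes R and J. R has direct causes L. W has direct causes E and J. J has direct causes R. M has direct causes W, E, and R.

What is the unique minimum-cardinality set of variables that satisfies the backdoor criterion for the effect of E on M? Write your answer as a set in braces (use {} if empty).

{J, R}

Variables eligible for adjustment (non-descendants of E, excluding E and M): {J, L, R}.
Backdoor paths from E to M:
  P1: E <- R -> J -> W -> M
  P2: E <- R -> M
  P3: E <- J <- R -> M
  P4: E <- J -> W -> M
The empty set is not sufficient: P1 (E <- R -> J -> W -> M) has no collider blocking it and no conditioned non-collider, so it is open.
Try {J, R}:
  P1: blocked at fork node R ∈ conditioning set.
  P2: blocked at fork node R ∈ conditioning set.
  P3: blocked at chain node J ∈ conditioning set.
  P4: blocked at fork node J ∈ conditioning set.
{J, R} contains no descendant of E and blocks every backdoor path.
Every element of {J, R} is needed (dropping J leaves P4 open; dropping R leaves P2 open), so no proper subset is valid.
Among all size-2 subsets of the eligible variables, only {J, R} blocks every backdoor path, so it is the unique smallest valid adjustment set.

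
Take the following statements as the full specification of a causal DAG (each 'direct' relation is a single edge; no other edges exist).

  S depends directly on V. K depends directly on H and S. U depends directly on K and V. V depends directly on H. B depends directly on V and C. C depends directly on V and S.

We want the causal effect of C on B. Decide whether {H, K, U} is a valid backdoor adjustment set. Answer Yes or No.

Backdoor paths from C to B (paths whose first edge points into C):
  P1: C <- V -> B
  P2: C <- S <- V -> B
  P3: C <- S -> K <- H -> V -> B
  P4: C <- S -> K -> U <- V -> B
Condition 1 (no descendant of C in the set): holds — descendants of C are {B}; none are in {H, K, U}.
Condition 2 (every backdoor path blocked by {H, K, U}):
  P1: open — no interior node is in the conditioning set.
  P2: open — no interior node is in the conditioning set.
  P3: blocked at fork node H ∈ conditioning set.
  P4: blocked at chain node K ∈ conditioning set.
{H, K, U} does not satisfy the backdoor criterion.

No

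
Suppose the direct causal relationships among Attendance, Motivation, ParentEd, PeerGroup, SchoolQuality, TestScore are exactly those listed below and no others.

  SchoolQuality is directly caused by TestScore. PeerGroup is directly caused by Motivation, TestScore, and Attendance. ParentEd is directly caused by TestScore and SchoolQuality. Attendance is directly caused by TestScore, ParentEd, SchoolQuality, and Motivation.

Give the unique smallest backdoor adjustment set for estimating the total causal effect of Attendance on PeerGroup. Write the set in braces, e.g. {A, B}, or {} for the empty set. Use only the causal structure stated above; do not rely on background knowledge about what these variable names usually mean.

{Motivation, TestScore}

Variables eligible for adjustment (non-descendants of Attendance, excluding Attendance and PeerGroup): {Motivation, ParentEd, SchoolQuality, TestScore}.
Backdoor paths from Attendance to PeerGroup:
  P1: Attendance <- TestScore -> PeerGroup
  P2: Attendance <- SchoolQuality <- TestScore -> PeerGroup
  P3: Attendance <- SchoolQuality -> ParentEd <- TestScore -> PeerGroup
  P4: Attendance <- ParentEd <- TestScore -> PeerGroup
  P5: Attendance <- ParentEd <- SchoolQuality <- TestScore -> PeerGroup
  P6: Attendance <- Motivation -> PeerGroup
The empty set is not sufficient: P1 (Attendance <- TestScore -> PeerGroup) has no collider blocking it and no conditioned non-collider, so it is open.
Try {Motivation, TestScore}:
  P1: blocked at fork node TestScore ∈ conditioning set.
  P2: blocked at fork node TestScore ∈ conditioning set.
  P3: blocked at collider ParentEd (neither it nor any descendant is in the conditioning set).
  P4: blocked at fork node TestScore ∈ conditioning set.
  P5: blocked at fork node TestScore ∈ conditioning set.
  P6: blocked at fork node Motivation ∈ conditioning set.
{Motivation, TestScore} contains no descendant of Attendance and blocks every backdoor path.
Every element of {Motivation, TestScore} is needed (dropping Motivation leaves P6 open; dropping TestScore leaves P1 open), so no proper subset is valid.
Among all size-2 subsets of the eligible variables, only {Motivation, TestScore} blocks every backdoor path, so it is the unique smallest valid adjustment set.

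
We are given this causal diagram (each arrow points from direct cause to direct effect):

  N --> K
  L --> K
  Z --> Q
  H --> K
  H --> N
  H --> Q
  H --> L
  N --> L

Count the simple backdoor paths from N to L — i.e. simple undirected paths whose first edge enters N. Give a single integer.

2

A backdoor path from N to L is any simple undirected path whose first edge points into N (i.e. leaves N via a parent).
Parents of N: {H}.
Enumerating:
  P1: N <- H -> L
  P2: N <- H -> K <- L
That exhausts the simple backdoor paths. Count: 2.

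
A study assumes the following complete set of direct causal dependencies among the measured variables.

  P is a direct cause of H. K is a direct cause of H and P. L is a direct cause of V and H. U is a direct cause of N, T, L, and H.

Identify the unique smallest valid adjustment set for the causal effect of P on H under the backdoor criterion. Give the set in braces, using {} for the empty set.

{K}

Variables eligible for adjustment (non-descendants of P, excluding P and H): {K, L, N, T, U, V}.
Backdoor paths from P to H:
  P1: P <- K -> H
The empty set is not sufficient: P1 (P <- K -> H) has no collider blocking it and no conditioned non-collider, so it is open.
Try {K}:
  P1: blocked at fork node K ∈ conditioning set.
{K} contains no descendant of P and blocks every backdoor path.
No other singleton works — e.g. {U} leaves P1 open — so {K} is the unique smallest valid adjustment set.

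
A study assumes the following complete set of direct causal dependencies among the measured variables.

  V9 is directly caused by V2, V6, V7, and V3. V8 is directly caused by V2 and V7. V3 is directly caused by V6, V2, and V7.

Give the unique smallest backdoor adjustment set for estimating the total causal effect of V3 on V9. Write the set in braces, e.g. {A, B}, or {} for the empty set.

Variables eligible for adjustment (non-descendants of V3, excluding V3 and V9): {V2, V6, V7, V8}.
Backdoor paths from V3 to V9:
  P1: V3 <- V6 -> V9
  P2: V3 <- V7 -> V9
  P3: V3 <- V7 -> V8 <- V2 -> V9
  P4: V3 <- V2 -> V9
  P5: V3 <- V2 -> V8 <- V7 -> V9
The empty set is not sufficient: P1 (V3 <- V6 -> V9) has no collider blocking it and no conditioned non-collider, so it is open.
Try {V2, V6, V7}:
  P1: blocked at fork node V6 ∈ conditioning set.
  P2: blocked at fork node V7 ∈ conditioning set.
  P3: blocked at fork node V7 ∈ conditioning set.
  P4: blocked at fork node V2 ∈ conditioning set.
  P5: blocked at fork node V2 ∈ conditioning set.
{V2, V6, V7} contains no descendant of V3 and blocks every backdoor path.
Every element of {V2, V6, V7} is needed (dropping V2 leaves P4 open; dropping V6 leaves P1 open; dropping V7 leaves P2 open), so no proper subset is valid.
Among all size-3 subsets of the eligible variables, only {V2, V6, V7} blocks every backdoor path, so it is the unique smallest valid adjustment set.

{V2, V6, V7}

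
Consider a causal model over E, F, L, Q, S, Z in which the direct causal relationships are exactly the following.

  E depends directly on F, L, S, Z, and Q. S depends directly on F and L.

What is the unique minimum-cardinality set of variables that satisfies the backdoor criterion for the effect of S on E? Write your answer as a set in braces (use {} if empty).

{F, L}

Variables eligible for adjustment (non-descendants of S, excluding S and E): {F, L, Q, Z}.
Backdoor paths from S to E:
  P1: S <- F -> E
  P2: S <- L -> E
The empty set is not sufficient: P1 (S <- F -> E) has no collider blocking it and no conditioned non-collider, so it is open.
Try {F, L}:
  P1: blocked at fork node F ∈ conditioning set.
  P2: blocked at fork node L ∈ conditioning set.
{F, L} contains no descendant of S and blocks every backdoor path.
Every element of {F, L} is needed (dropping F leaves P1 open; dropping L leaves P2 open), so no proper subset is valid.
Among all size-2 subsets of the eligible variables, only {F, L} blocks every backdoor path, so it is the unique smallest valid adjustment set.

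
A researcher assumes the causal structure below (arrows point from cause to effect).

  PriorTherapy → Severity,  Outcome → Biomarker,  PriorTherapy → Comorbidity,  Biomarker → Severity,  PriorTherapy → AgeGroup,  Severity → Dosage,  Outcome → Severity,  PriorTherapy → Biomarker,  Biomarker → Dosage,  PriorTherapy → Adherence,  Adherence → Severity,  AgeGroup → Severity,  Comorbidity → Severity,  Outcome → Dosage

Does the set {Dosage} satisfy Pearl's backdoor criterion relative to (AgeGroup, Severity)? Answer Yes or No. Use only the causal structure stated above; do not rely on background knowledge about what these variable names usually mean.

No

Backdoor paths from AgeGroup to Severity (paths whose first edge points into AgeGroup):
  P1: AgeGroup <- PriorTherapy -> Comorbidity -> Severity
  P2: AgeGroup <- PriorTherapy -> Biomarker <- Outcome -> Severity
  P3: AgeGroup <- PriorTherapy -> Biomarker <- Outcome -> Dosage <- Severity
  P4: AgeGroup <- PriorTherapy -> Biomarker -> Severity
  P5: AgeGroup <- PriorTherapy -> Biomarker -> Dosage <- Outcome -> Severity
  P6: AgeGroup <- PriorTherapy -> Biomarker -> Dosage <- Severity
  P7: AgeGroup <- PriorTherapy -> Adherence -> Severity
  P8: AgeGroup <- PriorTherapy -> Severity
Condition 1 (no descendant of AgeGroup in the set): FAILS — Dosage is a descendant of AgeGroup.
Condition 2 (every backdoor path blocked by {Dosage}):
  P1: open — no interior node is in the conditioning set.
  P2: open — collider(s) Biomarker are conditioned on (or have a conditioned descendant) and no non-collider on the path is in the set.
  P3: open — collider(s) Biomarker, Dosage are conditioned on (or have a conditioned descendant) and no non-collider on the path is in the set.
  P4: open — no interior node is in the conditioning set.
  P5: open — collider(s) Dosage are conditioned on (or have a conditioned descendant) and no non-collider on the path is in the set.
  P6: open — collider(s) Dosage are conditioned on (or have a conditioned descendant) and no non-collider on the path is in the set.
  P7: open — no interior node is in the conditioning set.
  P8: open — no interior node is in the conditioning set.
{Dosage} does not satisfy the backdoor criterion.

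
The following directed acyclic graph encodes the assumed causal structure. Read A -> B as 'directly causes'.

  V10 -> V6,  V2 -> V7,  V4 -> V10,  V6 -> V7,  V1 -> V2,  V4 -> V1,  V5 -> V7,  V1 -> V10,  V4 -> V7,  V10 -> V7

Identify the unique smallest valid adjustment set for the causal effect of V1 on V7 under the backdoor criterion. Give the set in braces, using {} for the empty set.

Variables eligible for adjustment (non-descendants of V1, excluding V1 and V7): {V4, V5}.
Backdoor paths from V1 to V7:
  P1: V1 <- V4 -> V10 -> V6 -> V7
  P2: V1 <- V4 -> V10 -> V7
  P3: V1 <- V4 -> V7
The empty set is not sufficient: P1 (V1 <- V4 -> V10 -> V6 -> V7) has no collider blocking it and no conditioned non-collider, so it is open.
Try {V4}:
  P1: blocked at fork node V4 ∈ conditioning set.
  P2: blocked at fork node V4 ∈ conditioning set.
  P3: blocked at fork node V4 ∈ conditioning set.
{V4} contains no descendant of V1 and blocks every backdoor path.
No other singleton works — e.g. {V5} leaves P1 open — so {V4} is the unique smallest valid adjustment set.

{V4}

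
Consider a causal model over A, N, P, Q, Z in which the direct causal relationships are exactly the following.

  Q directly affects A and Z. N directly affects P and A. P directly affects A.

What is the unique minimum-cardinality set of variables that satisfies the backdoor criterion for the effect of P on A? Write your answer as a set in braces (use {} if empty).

Variables eligible for adjustment (non-descendants of P, excluding P and A): {N, Q, Z}.
Backdoor paths from P to A:
  P1: P <- N -> A
The empty set is not sufficient: P1 (P <- N -> A) has no collider blocking it and no conditioned non-collider, so it is open.
Try {N}:
  P1: blocked at fork node N ∈ conditioning set.
{N} contains no descendant of P and blocks every backdoor path.
No other singleton works — e.g. {Q} leaves P1 open — so {N} is the unique smallest valid adjustment set.

{N}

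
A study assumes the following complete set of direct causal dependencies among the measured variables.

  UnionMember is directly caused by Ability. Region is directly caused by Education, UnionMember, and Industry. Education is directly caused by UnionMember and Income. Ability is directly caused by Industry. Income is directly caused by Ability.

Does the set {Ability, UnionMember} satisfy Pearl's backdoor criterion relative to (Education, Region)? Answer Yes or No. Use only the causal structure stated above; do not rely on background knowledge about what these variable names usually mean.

Yes

Backdoor paths from Education to Region (paths whose first edge points into Education):
  P1: Education <- UnionMember <- Ability <- Industry -> Region
  P2: Education <- UnionMember -> Region
  P3: Education <- Income <- Ability <- Industry -> Region
  P4: Education <- Income <- Ability -> UnionMember -> Region
Condition 1 (no descendant of Education in the set): holds — descendants of Education are {Region}; none are in {Ability, UnionMember}.
Condition 2 (every backdoor path blocked by {Ability, UnionMember}):
  P1: blocked at chain node UnionMember ∈ conditioning set.
  P2: blocked at fork node UnionMember ∈ conditioning set.
  P3: blocked at chain node Ability ∈ conditioning set.
  P4: blocked at fork node Ability ∈ conditioning set.
{Ability, UnionMember} satisfies the backdoor criterion.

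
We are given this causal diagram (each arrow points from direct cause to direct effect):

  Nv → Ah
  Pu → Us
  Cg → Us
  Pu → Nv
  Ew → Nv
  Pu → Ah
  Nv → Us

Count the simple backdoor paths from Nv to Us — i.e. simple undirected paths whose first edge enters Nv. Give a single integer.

1

A backdoor path from Nv to Us is any simple undirected path whose first edge points into Nv (i.e. leaves Nv via a parent).
Parents of Nv: {Ew, Pu}.
Enumerating:
  P1: Nv <- Pu -> Us
That exhausts the simple backdoor paths. Count: 1.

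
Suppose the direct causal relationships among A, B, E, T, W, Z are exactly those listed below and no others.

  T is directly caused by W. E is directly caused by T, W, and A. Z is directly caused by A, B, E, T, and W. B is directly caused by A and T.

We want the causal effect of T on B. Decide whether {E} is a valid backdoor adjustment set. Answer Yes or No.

No

Backdoor paths from T to B (paths whose first edge points into T):
  P1: T <- W -> E <- A -> B
  P2: T <- W -> E <- A -> Z <- B
  P3: T <- W -> E -> Z <- A -> B
  P4: T <- W -> E -> Z <- B
  P5: T <- W -> Z <- A -> B
  P6: T <- W -> Z <- E <- A -> B
  P7: T <- W -> Z <- B
Condition 1 (no descendant of T in the set): FAILS — E is a descendant of T.
Condition 2 (every backdoor path blocked by {E}):
  P1: open — collider(s) E are conditioned on (or have a conditioned descendant) and no non-collider on the path is in the set.
  P2: blocked at collider Z (neither it nor any descendant is in the conditioning set).
  P3: blocked at chain node E ∈ conditioning set.
  P4: blocked at chain node E ∈ conditioning set.
  P5: blocked at collider Z (neither it nor any descendant is in the conditioning set).
  P6: blocked at collider Z (neither it nor any descendant is in the conditioning set).
  P7: blocked at collider Z (neither it nor any descendant is in the conditioning set).
{E} does not satisfy the backdoor criterion.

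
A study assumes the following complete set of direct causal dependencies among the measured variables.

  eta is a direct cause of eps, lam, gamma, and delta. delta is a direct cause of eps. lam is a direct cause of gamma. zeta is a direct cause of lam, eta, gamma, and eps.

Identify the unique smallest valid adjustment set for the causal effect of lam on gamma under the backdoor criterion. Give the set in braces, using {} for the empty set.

Variables eligible for adjustment (non-descendants of lam, excluding lam and gamma): {delta, eps, eta, zeta}.
Backdoor paths from lam to gamma:
  P1: lam <- zeta -> eta -> gamma
  P2: lam <- zeta -> eps <- eta -> gamma
  P3: lam <- zeta -> eps <- delta <- eta -> gamma
  P4: lam <- zeta -> gamma
  P5: lam <- eta <- zeta -> gamma
  P6: lam <- eta -> delta -> eps <- zeta -> gamma
  P7: lam <- eta -> eps <- zeta -> gamma
  P8: lam <- eta -> gamma
The empty set is not sufficient: P1 (lam <- zeta -> eta -> gamma) has no collider blocking it and no conditioned non-collider, so it is open.
Try {eta, zeta}:
  P1: blocked at fork node zeta ∈ conditioning set.
  P2: blocked at fork node zeta ∈ conditioning set.
  P3: blocked at fork node zeta ∈ conditioning set.
  P4: blocked at fork node zeta ∈ conditioning set.
  P5: blocked at chain node eta ∈ conditioning set.
  P6: blocked at fork node eta ∈ conditioning set.
  P7: blocked at fork node eta ∈ conditioning set.
  P8: blocked at fork node eta ∈ conditioning set.
{eta, zeta} contains no descendant of lam and blocks every backdoor path.
Every element of {eta, zeta} is needed (dropping eta leaves P8 open; dropping zeta leaves P4 open), so no proper subset is valid.
Among all size-2 subsets of the eligible variables, only {eta, zeta} blocks every backdoor path, so it is the unique smallest valid adjustment set.

{eta, zeta}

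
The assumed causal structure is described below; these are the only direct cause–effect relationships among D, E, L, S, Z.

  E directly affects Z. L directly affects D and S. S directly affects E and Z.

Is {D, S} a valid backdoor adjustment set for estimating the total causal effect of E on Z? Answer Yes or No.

Backdoor paths from E to Z (paths whose first edge points into E):
  P1: E <- S -> Z
Condition 1 (no descendant of E in the set): holds — descendants of E are {Z}; none are in {D, S}.
Condition 2 (every backdoor path blocked by {D, S}):
  P1: blocked at fork node S ∈ conditioning set.
{D, S} satisfies the backdoor criterion.

Yes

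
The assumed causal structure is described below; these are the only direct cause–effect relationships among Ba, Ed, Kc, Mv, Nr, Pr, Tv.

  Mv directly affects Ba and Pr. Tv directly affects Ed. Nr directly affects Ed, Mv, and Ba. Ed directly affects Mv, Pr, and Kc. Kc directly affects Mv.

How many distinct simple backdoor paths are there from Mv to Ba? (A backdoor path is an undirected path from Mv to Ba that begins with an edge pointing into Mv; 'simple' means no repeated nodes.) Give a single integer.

A backdoor path from Mv to Ba is any simple undirected path whose first edge points into Mv (i.e. leaves Mv via a parent).
Parents of Mv: {Ed, Kc, Nr}.
Enumerating:
  P1: Mv <- Nr -> Ba
  P2: Mv <- Ed <- Nr -> Ba
  P3: Mv <- Kc <- Ed <- Nr -> Ba
That exhausts the simple backdoor paths. Count: 3.

3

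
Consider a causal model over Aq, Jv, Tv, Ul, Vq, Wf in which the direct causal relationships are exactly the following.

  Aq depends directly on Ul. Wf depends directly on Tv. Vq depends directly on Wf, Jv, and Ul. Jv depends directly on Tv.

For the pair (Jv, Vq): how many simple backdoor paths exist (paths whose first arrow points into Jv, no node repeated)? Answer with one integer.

1

A backdoor path from Jv to Vq is any simple undirected path whose first edge points into Jv (i.e. leaves Jv via a parent).
Parents of Jv: {Tv}.
Enumerating:
  P1: Jv <- Tv -> Wf -> Vq
That exhausts the simple backdoor paths. Count: 1.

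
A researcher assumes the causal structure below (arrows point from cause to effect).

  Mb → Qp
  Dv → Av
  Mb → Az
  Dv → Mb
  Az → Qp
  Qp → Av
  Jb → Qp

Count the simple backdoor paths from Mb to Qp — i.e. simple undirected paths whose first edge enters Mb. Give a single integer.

A backdoor path from Mb to Qp is any simple undirected path whose first edge points into Mb (i.e. leaves Mb via a parent).
Parents of Mb: {Dv}.
Enumerating:
  P1: Mb <- Dv -> Av <- Qp
That exhausts the simple backdoor paths. Count: 1.

1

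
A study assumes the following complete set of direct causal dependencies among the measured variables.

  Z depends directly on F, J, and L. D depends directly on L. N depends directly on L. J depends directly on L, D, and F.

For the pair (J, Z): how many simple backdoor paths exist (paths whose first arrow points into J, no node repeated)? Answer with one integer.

3

A backdoor path from J to Z is any simple undirected path whose first edge points into J (i.e. leaves J via a parent).
Parents of J: {D, F, L}.
Enumerating:
  P1: J <- L -> Z
  P2: J <- D <- L -> Z
  P3: J <- F -> Z
That exhausts the simple backdoor paths. Count: 3.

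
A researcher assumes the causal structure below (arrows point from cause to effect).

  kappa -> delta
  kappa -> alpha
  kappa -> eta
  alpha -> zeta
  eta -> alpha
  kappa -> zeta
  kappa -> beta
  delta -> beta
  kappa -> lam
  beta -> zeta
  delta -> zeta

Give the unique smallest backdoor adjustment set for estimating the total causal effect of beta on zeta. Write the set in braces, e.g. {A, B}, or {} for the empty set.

{delta, kappa}

Variables eligible for adjustment (non-descendants of beta, excluding beta and zeta): {alpha, delta, eta, kappa, lam}.
Backdoor paths from beta to zeta:
  P1: beta <- kappa -> eta -> alpha -> zeta
  P2: beta <- kappa -> delta -> zeta
  P3: beta <- kappa -> alpha -> zeta
  P4: beta <- kappa -> zeta
  P5: beta <- delta <- kappa -> eta -> alpha -> zeta
  P6: beta <- delta <- kappa -> alpha -> zeta
  P7: beta <- delta <- kappa -> zeta
  P8: beta <- delta -> zeta
The empty set is not sufficient: P1 (beta <- kappa -> eta -> alpha -> zeta) has no collider blocking it and no conditioned non-collider, so it is open.
Try {delta, kappa}:
  P1: blocked at fork node kappa ∈ conditioning set.
  P2: blocked at fork node kappa ∈ conditioning set.
  P3: blocked at fork node kappa ∈ conditioning set.
  P4: blocked at fork node kappa ∈ conditioning set.
  P5: blocked at chain node delta ∈ conditioning set.
  P6: blocked at chain node delta ∈ conditioning set.
  P7: blocked at chain node delta ∈ conditioning set.
  P8: blocked at fork node delta ∈ conditioning set.
{delta, kappa} contains no descendant of beta and blocks every backdoor path.
Every element of {delta, kappa} is needed (dropping delta leaves P8 open; dropping kappa leaves P1 open), so no proper subset is valid.
Among all size-2 subsets of the eligible variables, only {delta, kappa} blocks every backdoor path, so it is the unique smallest valid adjustment set.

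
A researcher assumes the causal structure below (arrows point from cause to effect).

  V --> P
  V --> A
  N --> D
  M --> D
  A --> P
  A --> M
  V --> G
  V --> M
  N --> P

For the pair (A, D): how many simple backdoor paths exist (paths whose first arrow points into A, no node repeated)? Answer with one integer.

2

A backdoor path from A to D is any simple undirected path whose first edge points into A (i.e. leaves A via a parent).
Parents of A: {V}.
Enumerating:
  P1: A <- V -> M -> D
  P2: A <- V -> P <- N -> D
That exhausts the simple backdoor paths. Count: 2.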